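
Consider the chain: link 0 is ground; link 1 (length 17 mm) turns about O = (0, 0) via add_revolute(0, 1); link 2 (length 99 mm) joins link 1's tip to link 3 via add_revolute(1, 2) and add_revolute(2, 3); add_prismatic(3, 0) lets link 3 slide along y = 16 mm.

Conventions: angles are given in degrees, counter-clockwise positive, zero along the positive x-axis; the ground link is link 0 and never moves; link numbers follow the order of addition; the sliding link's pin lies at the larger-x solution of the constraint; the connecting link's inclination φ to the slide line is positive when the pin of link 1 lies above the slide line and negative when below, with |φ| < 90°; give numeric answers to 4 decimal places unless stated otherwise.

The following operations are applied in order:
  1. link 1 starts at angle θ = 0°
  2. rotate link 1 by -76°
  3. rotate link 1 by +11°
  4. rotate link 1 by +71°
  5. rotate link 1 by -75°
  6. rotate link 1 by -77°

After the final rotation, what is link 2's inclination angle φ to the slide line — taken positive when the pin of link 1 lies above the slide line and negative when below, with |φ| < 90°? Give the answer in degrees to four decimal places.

geometry: r = 17 mm, L = 99 mm, e = 16 mm; θ starts at 0°
rotate link 1 by -76°: θ ← 0° -76° = -76°
rotate link 1 by +11°: θ ← -76° +11° = -65°
rotate link 1 by +71°: θ ← -65° +71° = 6°
rotate link 1 by -75°: θ ← 6° -75° = -69°
rotate link 1 by -77°: θ ← -69° -77° = -146°
h = r sin θ − e = -9.506279 − 16 = -25.506279
sin φ = h / L = -25.506279 / 99 = -0.25763919
φ = arcsin(-0.25763919) = -14.930026°

-14.9300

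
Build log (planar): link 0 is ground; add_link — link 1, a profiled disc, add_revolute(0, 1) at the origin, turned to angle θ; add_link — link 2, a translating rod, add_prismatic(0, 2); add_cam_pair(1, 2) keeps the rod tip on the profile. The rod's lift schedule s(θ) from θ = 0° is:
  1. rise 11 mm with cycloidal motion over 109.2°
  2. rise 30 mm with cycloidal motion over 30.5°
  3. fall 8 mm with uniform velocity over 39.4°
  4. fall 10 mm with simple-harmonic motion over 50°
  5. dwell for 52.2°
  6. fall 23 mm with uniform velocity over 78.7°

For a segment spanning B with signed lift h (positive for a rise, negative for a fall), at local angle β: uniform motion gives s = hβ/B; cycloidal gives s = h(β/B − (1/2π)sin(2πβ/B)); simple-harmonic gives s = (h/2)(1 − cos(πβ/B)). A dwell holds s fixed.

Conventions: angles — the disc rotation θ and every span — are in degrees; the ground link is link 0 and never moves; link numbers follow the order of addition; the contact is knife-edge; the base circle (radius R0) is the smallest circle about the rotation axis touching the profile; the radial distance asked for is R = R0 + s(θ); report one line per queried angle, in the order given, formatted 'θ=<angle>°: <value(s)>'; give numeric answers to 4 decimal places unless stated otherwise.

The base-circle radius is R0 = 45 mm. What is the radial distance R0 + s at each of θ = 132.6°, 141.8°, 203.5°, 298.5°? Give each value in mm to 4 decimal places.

seg 1 [0°–109.2°] cycloidal, h=11: full span → s += 11 → s = 11.0000
seg 2 [109.2°–139.7°] cycloidal, h=30: θ=132.6° here. β=23.4, B=30.5. 30·(0.7672 − sin(2π·0.7672)/(2π)) = 27.7631 → s = 38.7631
seg 2 [109.2°–139.7°] cycloidal, h=30: full span → s += 30 → s = 41.0000
seg 3 [139.7°–179.1°] uniform, h=-8: θ=141.8° here. β=2.1, B=39.4. -8·2.1/39.4 = -0.4264 → s = 40.5736
seg 3 [139.7°–179.1°] uniform, h=-8: full span → s += -8 → s = 33.0000
seg 4 [179.1°–229.1°] simple-harmonic, h=-10: θ=203.5° here. β=24.4, B=50. -10/2·(1 − cos(π·0.4880)) = -4.8115 → s = 28.1885
seg 4 [179.1°–229.1°] simple-harmonic, h=-10: full span → s += -10 → s = 23.0000
seg 5 [229.1°–281.3°] dwell: s stays 23.0000
seg 6 [281.3°–360°] uniform, h=-23: θ=298.5° here. β=17.2, B=78.7. -23·17.2/78.7 = -5.0267 → s = 17.9733
θ=132.6°: R = R0 + s = 45 + 38.7631 = 83.7631
θ=141.8°: R = R0 + s = 45 + 40.5736 = 85.5736
θ=203.5°: R = R0 + s = 45 + 28.1885 = 73.1885
θ=298.5°: R = R0 + s = 45 + 17.9733 = 62.9733

θ=132.6°: 83.7631
θ=141.8°: 85.5736
θ=203.5°: 73.1885
θ=298.5°: 62.9733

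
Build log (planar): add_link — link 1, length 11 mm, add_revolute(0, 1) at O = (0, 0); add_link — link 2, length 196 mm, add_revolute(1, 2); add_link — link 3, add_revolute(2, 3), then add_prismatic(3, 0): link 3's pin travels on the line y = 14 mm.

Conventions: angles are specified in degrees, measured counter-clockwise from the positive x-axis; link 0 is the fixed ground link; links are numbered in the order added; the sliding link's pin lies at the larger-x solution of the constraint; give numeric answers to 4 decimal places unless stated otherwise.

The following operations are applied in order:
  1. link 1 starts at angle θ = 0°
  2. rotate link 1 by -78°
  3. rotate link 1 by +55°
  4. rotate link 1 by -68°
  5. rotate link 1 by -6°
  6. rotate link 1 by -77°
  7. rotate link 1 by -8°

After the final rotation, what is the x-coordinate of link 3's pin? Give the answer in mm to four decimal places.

geometry: r = 11 mm, L = 196 mm, e = 14 mm; θ starts at 0°
rotate link 1 by -78°: θ ← 0° -78° = -78°
rotate link 1 by +55°: θ ← -78° +55° = -23°
rotate link 1 by -68°: θ ← -23° -68° = -91°
rotate link 1 by -6°: θ ← -91° -6° = -97°
rotate link 1 by -77°: θ ← -97° -77° = -174°
rotate link 1 by -8°: θ ← -174° -8° = -182°
crank pin P = (r cos θ, r sin θ) = (-10.993299, 0.383894)
h = r sin θ − e = 0.383894 − 14 = -13.616106
x = r cos θ + √(L² − h²) = -10.993299 + 195.526473 = 184.533174

184.5332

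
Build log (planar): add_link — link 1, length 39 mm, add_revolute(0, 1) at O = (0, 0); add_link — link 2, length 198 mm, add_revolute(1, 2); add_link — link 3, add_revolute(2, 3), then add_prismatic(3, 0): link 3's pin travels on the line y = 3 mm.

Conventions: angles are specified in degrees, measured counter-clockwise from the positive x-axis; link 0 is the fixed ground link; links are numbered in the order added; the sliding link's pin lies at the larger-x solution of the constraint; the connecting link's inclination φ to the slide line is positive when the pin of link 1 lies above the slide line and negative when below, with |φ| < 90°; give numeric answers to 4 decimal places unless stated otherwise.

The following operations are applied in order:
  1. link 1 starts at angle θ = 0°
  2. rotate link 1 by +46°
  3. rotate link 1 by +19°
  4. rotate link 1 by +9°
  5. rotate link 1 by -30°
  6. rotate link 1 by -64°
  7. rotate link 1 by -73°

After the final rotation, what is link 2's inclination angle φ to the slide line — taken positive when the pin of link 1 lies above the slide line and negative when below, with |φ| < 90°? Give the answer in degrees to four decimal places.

geometry: r = 39 mm, L = 198 mm, e = 3 mm; θ starts at 0°
rotate link 1 by +46°: θ ← 0° +46° = 46°
rotate link 1 by +19°: θ ← 46° +19° = 65°
rotate link 1 by +9°: θ ← 65° +9° = 74°
rotate link 1 by -30°: θ ← 74° -30° = 44°
rotate link 1 by -64°: θ ← 44° -64° = -20°
rotate link 1 by -73°: θ ← -20° -73° = -93°
h = r sin θ − e = -38.946552 − 3 = -41.946552
sin φ = h / L = -41.946552 / 198 = -0.21185127
φ = arcsin(-0.21185127) = -12.230864°

-12.2309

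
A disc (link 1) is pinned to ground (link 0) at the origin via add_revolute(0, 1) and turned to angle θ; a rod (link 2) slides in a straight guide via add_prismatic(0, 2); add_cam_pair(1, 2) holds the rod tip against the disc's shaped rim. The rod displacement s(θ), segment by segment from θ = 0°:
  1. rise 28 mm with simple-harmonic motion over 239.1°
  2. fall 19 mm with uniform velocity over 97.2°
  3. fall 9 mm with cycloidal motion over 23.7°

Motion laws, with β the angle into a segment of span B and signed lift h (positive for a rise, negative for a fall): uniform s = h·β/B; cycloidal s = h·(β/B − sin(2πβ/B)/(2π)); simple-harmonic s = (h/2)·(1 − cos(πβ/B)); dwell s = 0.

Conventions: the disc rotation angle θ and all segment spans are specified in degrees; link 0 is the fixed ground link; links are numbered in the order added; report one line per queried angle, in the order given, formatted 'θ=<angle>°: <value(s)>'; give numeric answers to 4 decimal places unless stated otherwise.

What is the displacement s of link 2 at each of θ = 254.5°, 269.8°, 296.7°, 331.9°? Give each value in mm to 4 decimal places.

segment 1 (0° to 239.1°, simple-harmonic, h = 28) is passed completely: s = 0.0000 + (28) = 28.0000
θ = 254.5° falls in segment 2 (239.1° to 336.3°, uniform, h = -19): β = 254.5 − 239.1 = 15.4°, B = 97.2°; Δs = -19·15.4/97.2 = -3.0103; s = 28.0000 − 3.0103 = 24.9897
θ = 269.8° falls in segment 2 (239.1° to 336.3°, uniform, h = -19): β = 269.8 − 239.1 = 30.7°, B = 97.2°; Δs = -19·30.7/97.2 = -6.0010; s = 28.0000 − 6.0010 = 21.9990
θ = 296.7° falls in segment 2 (239.1° to 336.3°, uniform, h = -19): β = 296.7 − 239.1 = 57.6°, B = 97.2°; Δs = -19·57.6/97.2 = -11.2593; s = 28.0000 − 11.2593 = 16.7407
θ = 331.9° falls in segment 2 (239.1° to 336.3°, uniform, h = -19): β = 331.9 − 239.1 = 92.8°, B = 97.2°; Δs = -19·92.8/97.2 = -18.1399; s = 28.0000 − 18.1399 = 9.8601

θ=254.5°: 24.9897
θ=269.8°: 21.9990
θ=296.7°: 16.7407
θ=331.9°: 9.8601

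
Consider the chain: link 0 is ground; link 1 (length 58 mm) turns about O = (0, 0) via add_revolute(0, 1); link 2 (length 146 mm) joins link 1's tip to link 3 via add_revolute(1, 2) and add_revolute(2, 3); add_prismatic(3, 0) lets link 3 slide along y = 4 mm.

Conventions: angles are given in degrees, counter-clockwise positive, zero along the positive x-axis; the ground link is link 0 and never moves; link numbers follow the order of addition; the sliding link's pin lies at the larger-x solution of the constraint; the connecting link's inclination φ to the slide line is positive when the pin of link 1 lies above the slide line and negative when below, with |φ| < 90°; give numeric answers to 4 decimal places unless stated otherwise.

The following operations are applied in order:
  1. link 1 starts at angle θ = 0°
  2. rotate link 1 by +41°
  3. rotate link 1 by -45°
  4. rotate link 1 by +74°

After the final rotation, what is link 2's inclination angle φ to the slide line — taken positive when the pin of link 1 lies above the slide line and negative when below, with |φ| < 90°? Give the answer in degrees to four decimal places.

geometry: r = 58 mm, L = 146 mm, e = 4 mm; θ starts at 0°
rotate link 1 by +41°: θ ← 0° +41° = 41°
rotate link 1 by -45°: θ ← 41° -45° = -4°
rotate link 1 by +74°: θ ← -4° +74° = 70°
h = r sin θ − e = 54.502172 − 4 = 50.502172
sin φ = h / L = 50.502172 / 146 = 0.34590529
φ = arcsin(0.34590529) = 20.237068°

20.2371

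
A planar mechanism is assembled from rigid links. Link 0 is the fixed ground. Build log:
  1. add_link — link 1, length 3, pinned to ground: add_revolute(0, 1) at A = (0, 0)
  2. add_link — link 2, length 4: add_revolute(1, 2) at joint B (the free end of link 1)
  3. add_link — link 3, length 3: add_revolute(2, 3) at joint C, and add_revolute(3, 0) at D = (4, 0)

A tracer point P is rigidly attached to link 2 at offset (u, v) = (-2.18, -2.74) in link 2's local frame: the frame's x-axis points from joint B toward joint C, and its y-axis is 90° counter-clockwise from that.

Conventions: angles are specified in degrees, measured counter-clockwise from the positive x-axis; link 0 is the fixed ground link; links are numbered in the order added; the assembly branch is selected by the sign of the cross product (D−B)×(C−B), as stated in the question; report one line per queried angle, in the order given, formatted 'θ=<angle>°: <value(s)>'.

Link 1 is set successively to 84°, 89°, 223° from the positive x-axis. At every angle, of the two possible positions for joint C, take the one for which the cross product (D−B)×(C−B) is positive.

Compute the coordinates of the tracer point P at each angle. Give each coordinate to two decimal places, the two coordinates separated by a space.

A=(0,0), D=(4.00,0)
θ=84°: B = A + 3.00·(cos84°, sin84°) = (0.3136, 2.9836)
θ=84°: |BD| = 4.7425
θ=84°: circle(B,4.00) ∩ circle(D,3.00): a=3.1093, h=2.5164
θ=84°:   candidates: C₊=(4.3136,2.9836) cross=11.934; C₋=(1.1473,-0.9286) cross=-11.934
θ=84°:   branch + wants cross > 0 → take C=(4.3136,2.9836) (cross=11.934)
θ=84°: ex = (C−B)/|BC| = (1.0000,0.0000); ey = (-0.0000,1.0000)
θ=84°: P = B + -2.18·ex + -2.74·ey = (-1.8664,0.2436)
θ=89°: B = A + 3.00·(cos89°, sin89°) = (0.0524, 2.9995)
θ=89°: |BD| = 4.9579
θ=89°: circle(B,4.00) ∩ circle(D,3.00): a=3.1849, h=2.4200
θ=89°:   candidates: C₊=(4.0524,2.9995) cross=11.998; C₋=(1.1242,-0.8542) cross=-11.998
θ=89°:   branch + wants cross > 0 → take C=(4.0524,2.9995) (cross=11.998)
θ=89°: ex = (C−B)/|BC| = (1.0000,0.0000); ey = (-0.0000,1.0000)
θ=89°: P = B + -2.18·ex + -2.74·ey = (-2.1276,0.2595)
θ=223°: B = A + 3.00·(cos223°, sin223°) = (-2.1941, -2.0460)
θ=223°: |BD| = 6.5232
θ=223°: circle(B,4.00) ∩ circle(D,3.00): a=3.7982, h=1.2546
θ=223°:   candidates: C₊=(1.0189,0.3366) cross=8.184; C₋=(1.8059,-2.0460) cross=-8.184
θ=223°:   branch + wants cross > 0 → take C=(1.0189,0.3366) (cross=8.184)
θ=223°: ex = (C−B)/|BC| = (0.8033,0.5956); ey = (-0.5956,0.8033)
θ=223°: P = B + -2.18·ex + -2.74·ey = (-2.3131,-5.5454)

θ=84°: -1.87 0.24
θ=89°: -2.13 0.26
θ=223°: -2.31 -5.55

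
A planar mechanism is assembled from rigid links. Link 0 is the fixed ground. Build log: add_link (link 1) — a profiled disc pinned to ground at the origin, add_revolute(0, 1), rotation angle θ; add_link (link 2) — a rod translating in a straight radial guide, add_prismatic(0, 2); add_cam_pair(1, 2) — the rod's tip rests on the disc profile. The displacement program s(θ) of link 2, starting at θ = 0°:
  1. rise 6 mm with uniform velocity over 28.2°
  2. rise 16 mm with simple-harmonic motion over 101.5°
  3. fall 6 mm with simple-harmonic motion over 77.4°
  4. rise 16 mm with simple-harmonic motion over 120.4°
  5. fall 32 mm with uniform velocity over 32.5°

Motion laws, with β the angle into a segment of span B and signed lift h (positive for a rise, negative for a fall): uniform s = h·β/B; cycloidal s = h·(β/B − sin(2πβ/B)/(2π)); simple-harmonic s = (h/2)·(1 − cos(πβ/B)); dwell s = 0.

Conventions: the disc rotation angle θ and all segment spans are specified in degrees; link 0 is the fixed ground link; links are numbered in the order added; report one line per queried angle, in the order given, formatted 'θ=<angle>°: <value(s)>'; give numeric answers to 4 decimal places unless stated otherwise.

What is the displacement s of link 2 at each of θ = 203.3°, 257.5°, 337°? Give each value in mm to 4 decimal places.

seg 1 [0°–28.2°] uniform, h=6: full span → s += 6 → s = 6.0000
seg 2 [28.2°–129.7°] simple-harmonic, h=16: full span → s += 16 → s = 22.0000
seg 3 [129.7°–207.1°] simple-harmonic, h=-6: θ=203.3° here. β=73.6, B=77.4. -6/2·(1 − cos(π·0.9509)) = -5.9644 → s = 16.0356
seg 3 [129.7°–207.1°] simple-harmonic, h=-6: full span → s += -6 → s = 16.0000
seg 4 [207.1°–327.5°] simple-harmonic, h=16: θ=257.5° here. β=50.4, B=120.4. 16/2·(1 − cos(π·0.4186)) = 5.9765 → s = 21.9765
seg 4 [207.1°–327.5°] simple-harmonic, h=16: full span → s += 16 → s = 32.0000
seg 5 [327.5°–360°] uniform, h=-32: θ=337° here. β=9.5, B=32.5. -32·9.5/32.5 = -9.3538 → s = 22.6462

θ=203.3°: 16.0356
θ=257.5°: 21.9765
θ=337°: 22.6462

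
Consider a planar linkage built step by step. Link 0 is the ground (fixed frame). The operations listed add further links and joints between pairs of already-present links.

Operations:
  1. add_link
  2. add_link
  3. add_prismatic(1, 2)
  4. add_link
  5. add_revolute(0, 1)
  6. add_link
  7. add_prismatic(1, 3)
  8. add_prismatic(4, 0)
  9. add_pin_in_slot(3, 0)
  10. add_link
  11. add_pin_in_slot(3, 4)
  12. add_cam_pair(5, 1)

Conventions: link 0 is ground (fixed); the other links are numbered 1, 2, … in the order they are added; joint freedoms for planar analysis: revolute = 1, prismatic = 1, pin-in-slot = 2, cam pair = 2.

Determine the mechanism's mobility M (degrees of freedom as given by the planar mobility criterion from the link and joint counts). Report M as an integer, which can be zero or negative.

ground; <1,0,0>
#1 <2,0,0>
#2 <3,0,0>
P:1↔2 J1 <3,1,0>
#3 <4,1,0>
R:0↔1 J1 <4,2,0>
#4 <5,2,0>
P:1↔3 J1 <5,3,0>
P:4↔0 J1 <5,4,0>
PS:3↔0 J2 <5,4,1>
#5 <6,4,1>
PS:3↔4 J2 <6,4,2>
C:5↔1 J2 <6,4,3>
3×5 − 2×4 − 1×3 = 4

M = 4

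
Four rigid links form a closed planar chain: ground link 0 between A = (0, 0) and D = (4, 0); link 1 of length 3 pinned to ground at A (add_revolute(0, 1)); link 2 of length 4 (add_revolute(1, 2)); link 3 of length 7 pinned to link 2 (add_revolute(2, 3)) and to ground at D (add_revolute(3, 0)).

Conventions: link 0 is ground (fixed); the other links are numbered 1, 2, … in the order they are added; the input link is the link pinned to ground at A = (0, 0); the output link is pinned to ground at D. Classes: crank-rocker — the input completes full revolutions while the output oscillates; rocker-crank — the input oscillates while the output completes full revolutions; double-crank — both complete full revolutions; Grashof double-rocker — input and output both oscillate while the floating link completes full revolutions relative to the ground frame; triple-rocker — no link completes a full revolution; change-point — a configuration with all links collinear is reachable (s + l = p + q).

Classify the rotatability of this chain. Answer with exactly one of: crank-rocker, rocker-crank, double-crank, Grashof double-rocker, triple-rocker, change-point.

lengths: ground=4, input=3, coupler=4, output=7
sorted: s=3 (shortest), l=7 (longest), p+q=8
s + l = 10 vs p + q = 8
s + l > p + q → non-Grashof → no link fully rotates → triple-rocker

triple-rocker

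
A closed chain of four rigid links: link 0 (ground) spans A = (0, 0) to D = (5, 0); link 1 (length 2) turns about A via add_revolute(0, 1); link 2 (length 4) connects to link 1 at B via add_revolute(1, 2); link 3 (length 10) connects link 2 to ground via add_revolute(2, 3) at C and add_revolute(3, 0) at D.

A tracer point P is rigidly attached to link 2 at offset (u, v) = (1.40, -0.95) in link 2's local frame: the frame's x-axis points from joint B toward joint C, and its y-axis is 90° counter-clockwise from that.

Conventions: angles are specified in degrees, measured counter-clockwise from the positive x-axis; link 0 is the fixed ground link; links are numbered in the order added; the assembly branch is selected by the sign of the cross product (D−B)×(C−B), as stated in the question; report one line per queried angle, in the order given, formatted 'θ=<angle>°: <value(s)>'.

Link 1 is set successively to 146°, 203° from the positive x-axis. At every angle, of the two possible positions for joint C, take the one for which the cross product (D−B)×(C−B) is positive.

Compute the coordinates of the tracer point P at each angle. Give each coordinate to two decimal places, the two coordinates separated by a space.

A=(0,0), D=(5.00,0)
θ=146°: B = A + 2.00·(cos146°, sin146°) = (-1.6581, 1.1184)
θ=146°: |BD| = 6.7514
θ=146°: circle(B,4.00) ∩ circle(D,10.00): a=-2.8453, h=2.8115
θ=146°:   candidates: C₊=(-3.9983,4.3623) cross=18.981; C₋=(-4.9298,-1.1829) cross=-18.981
θ=146°:   branch + wants cross > 0 → take C=(-3.9983,4.3623) (cross=18.981)
θ=146°: ex = (C−B)/|BC| = (-0.5851,0.8110); ey = (-0.8110,-0.5851)
θ=146°: P = B + 1.40·ex + -0.95·ey = (-1.7067,2.8096)
θ=203°: B = A + 2.00·(cos203°, sin203°) = (-1.8410, -0.7815)
θ=203°: |BD| = 6.8855
θ=203°: circle(B,4.00) ∩ circle(D,10.00): a=-2.6570, h=2.9900
θ=203°:   candidates: C₊=(-4.8202,1.8877) cross=20.588; C₋=(-4.1415,-4.0537) cross=-20.588
θ=203°:   branch + wants cross > 0 → take C=(-4.8202,1.8877) (cross=20.588)
θ=203°: ex = (C−B)/|BC| = (-0.7448,0.6673); ey = (-0.6673,-0.7448)
θ=203°: P = B + 1.40·ex + -0.95·ey = (-2.2498,0.8603)

θ=146°: -1.71 2.81
θ=203°: -2.25 0.86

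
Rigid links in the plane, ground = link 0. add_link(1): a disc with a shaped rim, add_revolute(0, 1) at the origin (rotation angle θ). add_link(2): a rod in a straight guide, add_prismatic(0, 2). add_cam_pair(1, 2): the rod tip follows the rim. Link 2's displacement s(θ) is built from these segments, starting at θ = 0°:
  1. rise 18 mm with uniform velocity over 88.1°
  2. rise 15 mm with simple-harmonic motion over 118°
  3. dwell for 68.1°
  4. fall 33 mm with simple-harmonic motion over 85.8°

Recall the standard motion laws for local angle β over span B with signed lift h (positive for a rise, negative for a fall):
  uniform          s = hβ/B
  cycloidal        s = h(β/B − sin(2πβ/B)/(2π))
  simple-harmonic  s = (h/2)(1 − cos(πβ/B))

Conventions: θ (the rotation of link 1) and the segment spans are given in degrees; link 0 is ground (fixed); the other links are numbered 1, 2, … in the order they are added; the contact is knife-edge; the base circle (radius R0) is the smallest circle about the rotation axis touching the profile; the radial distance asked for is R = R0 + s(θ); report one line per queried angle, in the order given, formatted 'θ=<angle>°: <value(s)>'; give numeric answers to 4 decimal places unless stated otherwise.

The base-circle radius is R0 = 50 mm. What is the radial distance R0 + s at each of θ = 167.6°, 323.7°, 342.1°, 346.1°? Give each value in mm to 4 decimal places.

segment 1 (0° to 88.1°, uniform, h = 18) is passed completely: s = 0.0000 + (18) = 18.0000
θ = 167.6° falls in segment 2 (88.1° to 206.1°, simple-harmonic, h = 15): β = 167.6 − 88.1 = 79.5°, B = 118°; Δs = 15/2·(1 − cos(π·0.6737)) = 11.3932; s = 18.0000 + 11.3932 = 29.3932
segment 2 (88.1° to 206.1°, simple-harmonic, h = 15) is passed completely: s = 18.0000 + (15) = 33.0000
segment 3 (206.1° to 274.2°, dwell): s unchanged at 33.0000
θ = 323.7° falls in segment 4 (274.2° to 360°, simple-harmonic, h = -33): β = 323.7 − 274.2 = 49.5°, B = 85.8°; Δs = -33/2·(1 − cos(π·0.5769)) = -20.4487; s = 33.0000 − 20.4487 = 12.5513
θ = 342.1° falls in segment 4 (274.2° to 360°, simple-harmonic, h = -33): β = 342.1 − 274.2 = 67.9°, B = 85.8°; Δs = -33/2·(1 − cos(π·0.7914)) = -29.5811; s = 33.0000 − 29.5811 = 3.4189
θ = 346.1° falls in segment 4 (274.2° to 360°, simple-harmonic, h = -33): β = 346.1 − 274.2 = 71.9°, B = 85.8°; Δs = -33/2·(1 − cos(π·0.8380)) = -30.9087; s = 33.0000 − 30.9087 = 2.0913
θ=167.6°: R = R0 + s = 50 + 29.3932 = 79.3932
θ=323.7°: R = R0 + s = 50 + 12.5513 = 62.5513
θ=342.1°: R = R0 + s = 50 + 3.4189 = 53.4189
θ=346.1°: R = R0 + s = 50 + 2.0913 = 52.0913

θ=167.6°: 79.3932
θ=323.7°: 62.5513
θ=342.1°: 53.4189
θ=346.1°: 52.0913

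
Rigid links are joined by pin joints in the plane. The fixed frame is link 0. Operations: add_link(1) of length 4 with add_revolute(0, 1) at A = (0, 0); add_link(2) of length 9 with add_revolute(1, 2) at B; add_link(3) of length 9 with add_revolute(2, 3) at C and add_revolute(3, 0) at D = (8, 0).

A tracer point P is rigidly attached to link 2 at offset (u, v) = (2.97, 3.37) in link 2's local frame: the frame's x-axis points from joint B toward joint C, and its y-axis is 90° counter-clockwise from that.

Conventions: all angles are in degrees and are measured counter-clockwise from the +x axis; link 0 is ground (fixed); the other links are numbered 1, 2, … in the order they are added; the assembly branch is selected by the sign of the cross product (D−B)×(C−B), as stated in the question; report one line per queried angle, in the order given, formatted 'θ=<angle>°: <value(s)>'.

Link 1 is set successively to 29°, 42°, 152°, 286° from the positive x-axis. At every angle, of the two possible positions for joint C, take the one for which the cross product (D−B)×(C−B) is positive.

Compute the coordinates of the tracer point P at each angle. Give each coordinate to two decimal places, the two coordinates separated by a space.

A=(0,0), D=(8.00,0)
θ=29°: B = A + 4.00·(cos29°, sin29°) = (3.4985, 1.9392)
θ=29°: |BD| = 4.9015
θ=29°: circle(B,9.00) ∩ circle(D,9.00): a=2.4507, h=8.6599
θ=29°:   candidates: C₊=(9.1755,8.9229) cross=42.446; C₋=(2.3230,-6.9837) cross=-42.446
θ=29°:   branch + wants cross > 0 → take C=(9.1755,8.9229) (cross=42.446)
θ=29°: ex = (C−B)/|BC| = (0.6308,0.7760); ey = (-0.7760,0.6308)
θ=29°: P = B + 2.97·ex + 3.37·ey = (2.7569,6.3696)
θ=42°: B = A + 4.00·(cos42°, sin42°) = (2.9726, 2.6765)
θ=42°: |BD| = 5.6955
θ=42°: circle(B,9.00) ∩ circle(D,9.00): a=2.8478, h=8.5376
θ=42°:   candidates: C₊=(9.4984,8.8744) cross=48.626; C₋=(1.4742,-6.1979) cross=-48.626
θ=42°:   branch + wants cross > 0 → take C=(9.4984,8.8744) (cross=48.626)
θ=42°: ex = (C−B)/|BC| = (0.7251,0.6887); ey = (-0.6887,0.7251)
θ=42°: P = B + 2.97·ex + 3.37·ey = (2.8053,7.1654)
θ=152°: B = A + 4.00·(cos152°, sin152°) = (-3.5318, 1.8779)
θ=152°: |BD| = 11.6837
θ=152°: circle(B,9.00) ∩ circle(D,9.00): a=5.8418, h=6.8464
θ=152°:   candidates: C₊=(3.3345,7.6963) cross=79.991; C₋=(1.1337,-5.8184) cross=-79.991
θ=152°:   branch + wants cross > 0 → take C=(3.3345,7.6963) (cross=79.991)
θ=152°: ex = (C−B)/|BC| = (0.7629,0.6465); ey = (-0.6465,0.7629)
θ=152°: P = B + 2.97·ex + 3.37·ey = (-3.4446,6.3690)
θ=286°: B = A + 4.00·(cos286°, sin286°) = (1.1025, -3.8450)
θ=286°: |BD| = 7.8968
θ=286°: circle(B,9.00) ∩ circle(D,9.00): a=3.9484, h=8.0877
θ=286°:   candidates: C₊=(0.6133,5.1416) cross=63.866; C₋=(8.4893,-8.9867) cross=-63.866
θ=286°:   branch + wants cross > 0 → take C=(0.6133,5.1416) (cross=63.866)
θ=286°: ex = (C−B)/|BC| = (-0.0544,0.9985); ey = (-0.9985,-0.0544)
θ=286°: P = B + 2.97·ex + 3.37·ey = (-2.4239,-1.0626)

θ=29°: 2.76 6.37
θ=42°: 2.81 7.17
θ=152°: -3.44 6.37
θ=286°: -2.42 -1.06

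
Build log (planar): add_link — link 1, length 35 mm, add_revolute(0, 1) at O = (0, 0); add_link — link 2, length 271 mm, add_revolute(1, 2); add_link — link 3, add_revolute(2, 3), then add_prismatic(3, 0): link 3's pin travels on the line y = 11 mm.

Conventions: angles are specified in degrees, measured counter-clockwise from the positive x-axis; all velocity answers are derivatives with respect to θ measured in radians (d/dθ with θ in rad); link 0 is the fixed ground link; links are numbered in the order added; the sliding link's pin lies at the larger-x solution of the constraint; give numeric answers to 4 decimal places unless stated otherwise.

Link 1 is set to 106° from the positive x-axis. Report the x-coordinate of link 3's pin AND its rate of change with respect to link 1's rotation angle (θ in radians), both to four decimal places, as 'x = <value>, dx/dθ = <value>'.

geometry: r = 35 mm, L = 271 mm, e = 11 mm
crank pin P = (r cos θ, r sin θ) = (-9.647307, 33.644159)
h = r sin θ − e = 33.644159 − 11 = 22.644159
x = r cos θ + √(L² − h²) = -9.647307 + 270.052295 = 260.404988
dx/dθ = −r sin θ − h·r cos θ/√(L² − h²) (θ in radians; h = 22.644159) = -32.835223

x = 260.4050, dx/dθ = -32.8352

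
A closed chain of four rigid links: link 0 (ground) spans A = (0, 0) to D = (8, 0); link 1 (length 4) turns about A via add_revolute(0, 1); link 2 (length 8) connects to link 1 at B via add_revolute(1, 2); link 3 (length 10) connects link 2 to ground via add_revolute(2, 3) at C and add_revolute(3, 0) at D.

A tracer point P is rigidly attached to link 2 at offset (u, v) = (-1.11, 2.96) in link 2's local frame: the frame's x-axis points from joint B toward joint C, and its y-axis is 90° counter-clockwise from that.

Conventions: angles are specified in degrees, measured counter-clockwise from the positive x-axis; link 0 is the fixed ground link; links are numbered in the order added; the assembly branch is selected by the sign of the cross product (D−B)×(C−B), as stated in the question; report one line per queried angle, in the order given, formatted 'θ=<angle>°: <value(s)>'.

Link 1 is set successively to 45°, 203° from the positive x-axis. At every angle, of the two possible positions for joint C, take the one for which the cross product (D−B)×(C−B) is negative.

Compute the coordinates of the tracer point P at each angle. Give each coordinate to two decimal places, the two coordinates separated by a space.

A=(0,0), D=(8.00,0)
θ=45°: B = A + 4.00·(cos45°, sin45°) = (2.8284, 2.8284)
θ=45°: |BD| = 5.8945
θ=45°: circle(B,8.00) ∩ circle(D,10.00): a=-0.1064, h=7.9993
θ=45°:   candidates: C₊=(6.5734,9.8977) cross=47.152; C₋=(-1.1034,-4.1387) cross=-47.152
θ=45°:   branch - wants cross < 0 → take C=(-1.1034,-4.1387) (cross=-47.152)
θ=45°: ex = (C−B)/|BC| = (-0.4915,-0.8709); ey = (0.8709,-0.4915)
θ=45°: P = B + -1.11·ex + 2.96·ey = (5.9518,2.3404)
θ=203°: B = A + 4.00·(cos203°, sin203°) = (-3.6820, -1.5629)
θ=203°: |BD| = 11.7861
θ=203°: circle(B,8.00) ∩ circle(D,10.00): a=4.3658, h=6.7037
θ=203°:   candidates: C₊=(-0.2437,5.6605) cross=79.010; C₋=(1.5342,-7.6285) cross=-79.010
θ=203°:   branch - wants cross < 0 → take C=(1.5342,-7.6285) (cross=-79.010)
θ=203°: ex = (C−B)/|BC| = (0.6520,-0.7582); ey = (0.7582,0.6520)
θ=203°: P = B + -1.11·ex + 2.96·ey = (-2.1615,1.2087)

θ=45°: 5.95 2.34
θ=203°: -2.16 1.21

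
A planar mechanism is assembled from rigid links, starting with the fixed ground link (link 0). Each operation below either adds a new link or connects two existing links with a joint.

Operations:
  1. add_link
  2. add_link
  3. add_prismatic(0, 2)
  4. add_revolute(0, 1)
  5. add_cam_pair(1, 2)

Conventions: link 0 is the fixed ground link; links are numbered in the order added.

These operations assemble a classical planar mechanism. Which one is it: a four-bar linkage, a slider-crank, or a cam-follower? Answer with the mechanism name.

links: 3 (incl. ground); joints: 1 revolute, 1 prismatic, 1 higher (cam) pair, forming one closed loop
3 links, revolute + prismatic + higher pair in one loop → cam-follower

cam-follower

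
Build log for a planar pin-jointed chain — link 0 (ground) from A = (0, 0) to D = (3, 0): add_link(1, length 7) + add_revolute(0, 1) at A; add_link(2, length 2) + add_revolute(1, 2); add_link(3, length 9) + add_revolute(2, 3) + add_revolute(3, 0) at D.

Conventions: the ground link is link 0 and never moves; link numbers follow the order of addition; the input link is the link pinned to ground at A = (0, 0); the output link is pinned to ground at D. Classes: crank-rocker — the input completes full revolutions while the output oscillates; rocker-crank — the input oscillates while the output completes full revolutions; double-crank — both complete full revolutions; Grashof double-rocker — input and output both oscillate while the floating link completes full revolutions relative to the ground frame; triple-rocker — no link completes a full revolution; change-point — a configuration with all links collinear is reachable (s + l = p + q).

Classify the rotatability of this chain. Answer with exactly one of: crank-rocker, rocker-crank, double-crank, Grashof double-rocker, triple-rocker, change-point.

lengths: ground=3, input=7, coupler=2, output=9
sorted: s=2 (shortest), l=9 (longest), p+q=10
s + l = 11 vs p + q = 10
s + l > p + q → non-Grashof → no link fully rotates → triple-rocker

triple-rocker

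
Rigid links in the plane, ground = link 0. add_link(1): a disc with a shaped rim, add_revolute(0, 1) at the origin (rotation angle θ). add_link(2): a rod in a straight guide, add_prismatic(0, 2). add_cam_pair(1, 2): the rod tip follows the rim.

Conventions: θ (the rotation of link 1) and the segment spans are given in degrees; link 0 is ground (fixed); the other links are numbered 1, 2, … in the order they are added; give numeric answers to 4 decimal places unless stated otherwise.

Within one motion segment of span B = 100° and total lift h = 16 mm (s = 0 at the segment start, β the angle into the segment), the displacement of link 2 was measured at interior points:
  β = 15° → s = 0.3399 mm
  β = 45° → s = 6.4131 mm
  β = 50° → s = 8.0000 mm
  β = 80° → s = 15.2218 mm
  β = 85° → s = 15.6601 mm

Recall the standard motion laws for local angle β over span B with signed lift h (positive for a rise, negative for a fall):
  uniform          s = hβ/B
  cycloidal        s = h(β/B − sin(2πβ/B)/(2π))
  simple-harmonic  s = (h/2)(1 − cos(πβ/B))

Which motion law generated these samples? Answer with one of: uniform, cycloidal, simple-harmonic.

candidates at β/B = r: uniform s = h·r (linear in β); cycloidal s = h·(r − sin(2πr)/(2π)); simple-harmonic s = (h/2)(1 − cos(πr))
β=15°: printed 0.3399 | uniform 2.4000, cycloidal 0.3399, simple-harmonic 0.8719
β=45°: printed 6.4131 | uniform 7.2000, cycloidal 6.4131, simple-harmonic 6.7485
β=50°: printed 8.0000 | uniform 8.0000, cycloidal 8.0000, simple-harmonic 8.0000
β=80°: printed 15.2218 | uniform 12.8000, cycloidal 15.2218, simple-harmonic 14.4721
β=85°: printed 15.6601 | uniform 13.6000, cycloidal 15.6601, simple-harmonic 15.1281
only one law matches every sample → cycloidal

cycloidal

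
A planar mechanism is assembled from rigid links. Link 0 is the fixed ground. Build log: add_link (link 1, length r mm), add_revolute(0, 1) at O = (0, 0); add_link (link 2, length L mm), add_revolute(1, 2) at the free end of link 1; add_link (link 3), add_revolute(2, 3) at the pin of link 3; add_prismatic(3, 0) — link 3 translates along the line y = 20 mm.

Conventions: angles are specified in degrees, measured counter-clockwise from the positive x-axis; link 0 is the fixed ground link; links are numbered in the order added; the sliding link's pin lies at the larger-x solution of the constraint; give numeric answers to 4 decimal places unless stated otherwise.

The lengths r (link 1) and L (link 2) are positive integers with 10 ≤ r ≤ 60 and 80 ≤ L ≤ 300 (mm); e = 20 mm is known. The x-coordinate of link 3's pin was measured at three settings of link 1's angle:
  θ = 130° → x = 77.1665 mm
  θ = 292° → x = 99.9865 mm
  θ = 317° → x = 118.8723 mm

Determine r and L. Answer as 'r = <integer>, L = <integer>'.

constraint per measurement: (x − r cos θ)² + (r sin θ − e)² = L²
subtracting the θ₁ and θ₂ equations cancels the r² and L² terms:
r = (x₁² − x₂²) / (2[(x₁cos θ₁ + e sin θ₁) − (x₂cos θ₂ + e sin θ₂)]) = 37.9999 → r = 38
L² = (x₁ − r cos θ₁)² + (r sin θ₁ − e)² = 10404.0081 → L = 102.0000 → L = 102
check at θ₃=317°: x = 118.8723 (printed 118.8723) ✓

r = 38, L = 102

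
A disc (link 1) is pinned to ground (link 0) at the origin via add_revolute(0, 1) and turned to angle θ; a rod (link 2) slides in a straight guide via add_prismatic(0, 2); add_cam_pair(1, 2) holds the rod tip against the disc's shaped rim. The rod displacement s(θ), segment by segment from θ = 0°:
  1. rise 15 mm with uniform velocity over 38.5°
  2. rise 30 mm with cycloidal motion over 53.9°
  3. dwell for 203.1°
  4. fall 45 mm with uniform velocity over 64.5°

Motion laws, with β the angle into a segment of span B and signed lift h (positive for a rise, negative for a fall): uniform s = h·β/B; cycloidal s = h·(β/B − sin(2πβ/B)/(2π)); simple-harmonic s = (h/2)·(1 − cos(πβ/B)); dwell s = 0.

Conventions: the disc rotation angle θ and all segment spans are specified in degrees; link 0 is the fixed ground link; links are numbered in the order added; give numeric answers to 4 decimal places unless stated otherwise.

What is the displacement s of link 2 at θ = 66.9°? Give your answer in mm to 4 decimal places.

segment 1 (0° to 38.5°, uniform, h = 15) is passed completely: s = 0.0000 + (15) = 15.0000
θ = 66.9° falls in segment 2 (38.5° to 92.4°, cycloidal, h = 30): β = 66.9 − 38.5 = 28.4°, B = 53.9°; Δs = 30·(0.5269 − sin(2π·0.5269)/(2π)) = 16.6103; s = 15.0000 + 16.6103 = 31.6103

31.6103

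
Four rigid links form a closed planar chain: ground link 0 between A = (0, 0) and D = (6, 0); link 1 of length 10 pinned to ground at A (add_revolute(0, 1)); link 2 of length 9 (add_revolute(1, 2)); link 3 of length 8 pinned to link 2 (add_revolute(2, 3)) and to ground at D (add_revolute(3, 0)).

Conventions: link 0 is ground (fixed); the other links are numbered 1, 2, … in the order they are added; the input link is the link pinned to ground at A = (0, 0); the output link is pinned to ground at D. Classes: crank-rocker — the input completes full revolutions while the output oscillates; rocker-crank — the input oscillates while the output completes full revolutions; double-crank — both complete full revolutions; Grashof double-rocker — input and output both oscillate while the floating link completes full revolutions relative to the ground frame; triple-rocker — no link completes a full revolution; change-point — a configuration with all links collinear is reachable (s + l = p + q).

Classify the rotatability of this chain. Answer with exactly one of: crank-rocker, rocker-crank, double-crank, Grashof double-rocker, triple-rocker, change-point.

lengths: ground=6, input=10, coupler=9, output=8
sorted: s=6 (shortest), l=10 (longest), p+q=17
s + l = 16 vs p + q = 17
s + l < p + q (Grashof) with shortest = ground link → double-crank

double-crank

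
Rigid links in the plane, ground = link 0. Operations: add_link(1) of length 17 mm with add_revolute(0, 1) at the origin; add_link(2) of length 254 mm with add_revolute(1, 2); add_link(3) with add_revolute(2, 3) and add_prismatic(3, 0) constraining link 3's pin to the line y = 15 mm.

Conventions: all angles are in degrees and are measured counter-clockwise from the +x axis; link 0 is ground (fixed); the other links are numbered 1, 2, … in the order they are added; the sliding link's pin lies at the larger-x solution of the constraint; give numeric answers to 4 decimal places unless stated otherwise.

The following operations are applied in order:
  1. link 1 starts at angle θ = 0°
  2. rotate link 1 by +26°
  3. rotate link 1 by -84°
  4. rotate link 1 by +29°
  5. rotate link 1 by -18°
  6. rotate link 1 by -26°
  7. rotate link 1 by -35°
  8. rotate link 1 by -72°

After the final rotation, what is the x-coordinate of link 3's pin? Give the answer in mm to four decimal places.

geometry: r = 17 mm, L = 254 mm, e = 15 mm; θ starts at 0°
rotate link 1 by +26°: θ ← 0° +26° = 26°
rotate link 1 by -84°: θ ← 26° -84° = -58°
rotate link 1 by +29°: θ ← -58° +29° = -29°
rotate link 1 by -18°: θ ← -29° -18° = -47°
rotate link 1 by -26°: θ ← -47° -26° = -73°
rotate link 1 by -35°: θ ← -73° -35° = -108°
rotate link 1 by -72°: θ ← -108° -72° = -180°
crank pin P = (r cos θ, r sin θ) = (-17.000000, -0.000000)
h = r sin θ − e = -0.000000 − 15 = -15.000000
x = r cos θ + √(L² − h²) = -17.000000 + 253.556700 = 236.556700

236.5567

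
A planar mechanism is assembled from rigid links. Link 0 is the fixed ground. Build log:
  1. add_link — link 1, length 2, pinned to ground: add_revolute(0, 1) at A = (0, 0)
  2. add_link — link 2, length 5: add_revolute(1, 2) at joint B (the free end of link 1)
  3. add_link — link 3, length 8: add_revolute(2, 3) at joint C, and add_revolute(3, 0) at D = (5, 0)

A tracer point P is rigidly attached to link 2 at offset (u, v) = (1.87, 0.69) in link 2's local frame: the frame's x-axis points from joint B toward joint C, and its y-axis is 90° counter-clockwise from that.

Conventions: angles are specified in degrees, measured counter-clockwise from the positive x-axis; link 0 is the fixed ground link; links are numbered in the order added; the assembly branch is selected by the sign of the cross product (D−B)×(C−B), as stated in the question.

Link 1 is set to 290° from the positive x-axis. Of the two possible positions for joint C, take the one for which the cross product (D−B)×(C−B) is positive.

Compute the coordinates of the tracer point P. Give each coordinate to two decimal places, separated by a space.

A=(0,0), D=(5.00,0)
B = A + 2.00·(cos290°, sin290°) = (0.6840, -1.8794)
|BD| = 4.7074
circle(B,5.00) ∩ circle(D,8.00): a=-1.7887, h=4.6691
  candidates: C₊=(-2.8200,1.6873) cross=21.979; C₋=(0.9082,-6.8744) cross=-21.979
  branch + wants cross > 0 → take C=(-2.8200,1.6873) (cross=21.979)
ex = (C−B)/|BC| = (-0.7008,0.7133); ey = (-0.7133,-0.7008)
P = B + 1.87·ex + 0.69·ey = (-1.1187,-1.0290)

-1.12 -1.03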